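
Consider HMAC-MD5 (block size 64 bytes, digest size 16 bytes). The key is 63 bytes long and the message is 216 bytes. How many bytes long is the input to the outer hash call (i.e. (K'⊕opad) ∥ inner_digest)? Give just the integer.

Key is 63 ≤ 64 bytes, zero-padded: |K'| = 64.
Outer input = (K'⊕opad) ∥ H(inner) → 64 + 16 = 80 bytes.

80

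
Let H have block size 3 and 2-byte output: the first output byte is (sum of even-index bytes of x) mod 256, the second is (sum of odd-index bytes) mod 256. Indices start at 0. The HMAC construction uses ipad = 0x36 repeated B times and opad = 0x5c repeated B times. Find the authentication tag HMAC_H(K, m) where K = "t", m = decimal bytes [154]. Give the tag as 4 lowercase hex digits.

Key "t" = 74 is 1 byte ≤ B = 3; zero-pad to 3 bytes: K' = 74 00 00.
K' ⊕ ipad = 42 36 36.  K' ⊕ opad = 28 5c 5c.
Inner input = (K'⊕ipad) ∥ m = 42 36 36 ∥ 9a.
Inner hash: even-index sum = 120 mod 256 = 120; odd-index sum = 208 mod 256 = 208 → 78 d0.
Outer input = (K'⊕opad) ∥ inner = 28 5c 5c ∥ 78 d0.
Outer hash (tag): even-index sum = 340 mod 256 = 84; odd-index sum = 212 mod 256 = 212 → 54 d4.

54d4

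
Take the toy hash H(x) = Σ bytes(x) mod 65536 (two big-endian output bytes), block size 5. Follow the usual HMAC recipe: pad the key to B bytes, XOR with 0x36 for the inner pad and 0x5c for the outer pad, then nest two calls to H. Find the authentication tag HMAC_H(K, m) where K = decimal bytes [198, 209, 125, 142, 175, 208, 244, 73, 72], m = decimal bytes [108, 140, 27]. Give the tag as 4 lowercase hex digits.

02e1

Key decimal bytes [198, 209, 125, 142, 175, 208, 244, 73, 72] = c6 d1 7d 8e af d0 f4 49 48 is 9 bytes > B = 5, so hash it first: H(key) = 05 a6, then zero-pad to 5 bytes: K' = 05 a6 00 00 00.
K' ⊕ ipad = 33 90 36 36 36.  K' ⊕ opad = 59 fa 5c 5c 5c.
Inner input = (K'⊕ipad) ∥ m = 33 90 36 36 36 ∥ 6c 8c 1b.
Inner hash: sum = 51+144+54+54+54+108+140+27 = 632 → 02 78.
Outer input = (K'⊕opad) ∥ inner = 59 fa 5c 5c 5c ∥ 02 78.
Outer hash (tag): sum = 89+250+92+92+92+2+120 = 737 → 02 e1.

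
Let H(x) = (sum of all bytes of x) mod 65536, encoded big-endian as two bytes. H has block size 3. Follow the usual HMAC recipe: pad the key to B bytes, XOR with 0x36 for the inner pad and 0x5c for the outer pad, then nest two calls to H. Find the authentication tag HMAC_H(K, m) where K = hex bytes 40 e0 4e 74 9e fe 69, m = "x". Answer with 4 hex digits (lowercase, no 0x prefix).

022b

Key hex bytes 40 e0 4e 74 9e fe 69 is 7 bytes > B = 3, so hash it first: H(key) = 03 e7, then zero-pad to 3 bytes: K' = 03 e7 00.
K' ⊕ ipad = 35 d1 36.  K' ⊕ opad = 5f bb 5c.
Inner input = (K'⊕ipad) ∥ m = 35 d1 36 ∥ 78.
Inner hash: sum = 53+209+54+120 = 436 → 01 b4.
Outer input = (K'⊕opad) ∥ inner = 5f bb 5c ∥ 01 b4.
Outer hash (tag): sum = 95+187+92+1+180 = 555 → 02 2b.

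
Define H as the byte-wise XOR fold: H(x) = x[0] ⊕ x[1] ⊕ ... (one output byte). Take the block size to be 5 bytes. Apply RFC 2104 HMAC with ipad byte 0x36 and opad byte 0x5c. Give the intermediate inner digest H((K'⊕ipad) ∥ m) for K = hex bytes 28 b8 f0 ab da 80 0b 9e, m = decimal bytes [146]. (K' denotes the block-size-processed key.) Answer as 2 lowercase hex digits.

a0

Key hex bytes 28 b8 f0 ab da 80 0b 9e is 8 bytes > B = 5, so hash it first: H(key) = 04, then zero-pad to 5 bytes: K' = 04 00 00 00 00.
K' ⊕ ipad = 32 36 36 36 36.
Inner input = 32 36 36 36 36 ∥ 92.
Inner hash: XOR 32⊕36⊕36⊕36⊕36⊕92 = a0.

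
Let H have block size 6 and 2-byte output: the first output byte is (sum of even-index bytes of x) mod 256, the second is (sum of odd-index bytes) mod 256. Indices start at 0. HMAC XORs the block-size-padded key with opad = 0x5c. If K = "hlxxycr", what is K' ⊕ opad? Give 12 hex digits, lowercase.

Key "hlxxycr" = 68 6c 78 78 79 63 72 is 7 bytes > B = 6, so hash it first: H(key) = cb 47, then zero-pad to 6 bytes: K' = cb 47 00 00 00 00.
XOR each byte with 0x5c: cb⊕5c=97, 47⊕5c=1b, 00⊕5c=5c, 00⊕5c=5c, 00⊕5c=5c, 00⊕5c=5c.

971b5c5c5c5c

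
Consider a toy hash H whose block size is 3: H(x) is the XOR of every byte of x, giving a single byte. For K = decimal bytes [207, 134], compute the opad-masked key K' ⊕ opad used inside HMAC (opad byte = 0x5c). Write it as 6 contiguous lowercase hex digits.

93da5c

Key decimal bytes [207, 134] = cf 86 is 2 bytes ≤ B = 3; zero-pad to 3 bytes: K' = cf 86 00.
XOR each byte with 0x5c: cf⊕5c=93, 86⊕5c=da, 00⊕5c=5c.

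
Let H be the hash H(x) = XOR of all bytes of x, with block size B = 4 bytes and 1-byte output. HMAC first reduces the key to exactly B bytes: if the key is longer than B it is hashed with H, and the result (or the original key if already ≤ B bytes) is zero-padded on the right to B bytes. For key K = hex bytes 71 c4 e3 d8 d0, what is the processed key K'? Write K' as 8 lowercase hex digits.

|K| = 5 > B = 4, so first hash the key.
H(K): XOR 71⊕c4⊕e3⊕d8⊕d0 = 5e.
Zero-pad H(K) = 5e to 4 bytes: K' = 5e 00 00 00.

5e000000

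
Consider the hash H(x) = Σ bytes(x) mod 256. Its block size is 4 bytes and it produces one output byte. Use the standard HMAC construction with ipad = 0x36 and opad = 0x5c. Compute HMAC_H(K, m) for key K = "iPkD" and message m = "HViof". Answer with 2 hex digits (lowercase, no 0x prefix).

00

Key "iPkD" = 69 50 6b 44 is exactly B = 4 bytes: K' = 69 50 6b 44.
K' ⊕ ipad = 5f 66 5d 72.  K' ⊕ opad = 35 0c 37 18.
Inner input = (K'⊕ipad) ∥ m = 5f 66 5d 72 ∥ 48 56 69 6f 66.
Inner hash: sum = 95+102+93+114+72+86+105+111+102 = 880; mod 256 = 112 → 70.
Outer input = (K'⊕opad) ∥ inner = 35 0c 37 18 ∥ 70.
Outer hash (tag): sum = 53+12+55+24+112 = 256; mod 256 = 0 → 00.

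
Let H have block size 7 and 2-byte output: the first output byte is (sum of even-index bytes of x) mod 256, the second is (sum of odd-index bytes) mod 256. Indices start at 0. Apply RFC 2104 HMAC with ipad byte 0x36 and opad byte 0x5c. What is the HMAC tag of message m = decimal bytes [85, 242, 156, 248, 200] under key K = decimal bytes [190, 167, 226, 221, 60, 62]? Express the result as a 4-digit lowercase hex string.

Key decimal bytes [190, 167, 226, 221, 60, 62] = be a7 e2 dd 3c 3e is 6 bytes ≤ B = 7; zero-pad to 7 bytes: K' = be a7 e2 dd 3c 3e 00.
K' ⊕ ipad = 88 91 d4 eb 0a 08 36.  K' ⊕ opad = e2 fb be 81 60 62 5c.
Inner input = (K'⊕ipad) ∥ m = 88 91 d4 eb 0a 08 36 ∥ 55 f2 9c f8 c8.
Inner hash: even-index sum = 902 mod 256 = 134; odd-index sum = 829 mod 256 = 61 → 86 3d.
Outer input = (K'⊕opad) ∥ inner = e2 fb be 81 60 62 5c ∥ 86 3d.
Outer hash (tag): even-index sum = 665 mod 256 = 153; odd-index sum = 612 mod 256 = 100 → 99 64.

9964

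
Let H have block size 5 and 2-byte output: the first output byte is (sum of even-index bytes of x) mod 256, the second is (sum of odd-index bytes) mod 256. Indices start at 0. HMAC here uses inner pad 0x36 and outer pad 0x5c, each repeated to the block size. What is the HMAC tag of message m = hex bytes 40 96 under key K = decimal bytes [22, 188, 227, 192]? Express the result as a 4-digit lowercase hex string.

253d

Key decimal bytes [22, 188, 227, 192] = 16 bc e3 c0 is 4 bytes ≤ B = 5; zero-pad to 5 bytes: K' = 16 bc e3 c0 00.
K' ⊕ ipad = 20 8a d5 f6 36.  K' ⊕ opad = 4a e0 bf 9c 5c.
Inner input = (K'⊕ipad) ∥ m = 20 8a d5 f6 36 ∥ 40 96.
Inner hash: even-index sum = 449 mod 256 = 193; odd-index sum = 448 mod 256 = 192 → c1 c0.
Outer input = (K'⊕opad) ∥ inner = 4a e0 bf 9c 5c ∥ c1 c0.
Outer hash (tag): even-index sum = 549 mod 256 = 37; odd-index sum = 573 mod 256 = 61 → 25 3d.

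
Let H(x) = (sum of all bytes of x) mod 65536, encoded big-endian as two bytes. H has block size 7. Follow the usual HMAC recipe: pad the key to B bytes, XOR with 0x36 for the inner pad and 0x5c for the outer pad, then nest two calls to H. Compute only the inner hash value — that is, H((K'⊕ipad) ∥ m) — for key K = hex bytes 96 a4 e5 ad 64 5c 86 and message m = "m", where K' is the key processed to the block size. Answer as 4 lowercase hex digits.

Key hex bytes 96 a4 e5 ad 64 5c 86 is exactly B = 7 bytes: K' = 96 a4 e5 ad 64 5c 86.
K' ⊕ ipad = a0 92 d3 9b 52 6a b0.
Inner input = a0 92 d3 9b 52 6a b0 ∥ 6d.
Inner hash: sum = 160+146+211+155+82+106+176+109 = 1145 → 04 79.

0479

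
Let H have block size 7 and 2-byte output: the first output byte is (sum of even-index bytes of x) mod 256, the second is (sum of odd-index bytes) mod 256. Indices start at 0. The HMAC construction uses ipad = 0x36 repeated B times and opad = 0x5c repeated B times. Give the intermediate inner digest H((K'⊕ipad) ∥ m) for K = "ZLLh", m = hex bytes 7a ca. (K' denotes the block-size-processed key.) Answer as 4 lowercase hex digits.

1c88

Key "ZLLh" = 5a 4c 4c 68 is 4 bytes ≤ B = 7; zero-pad to 7 bytes: K' = 5a 4c 4c 68 00 00 00.
K' ⊕ ipad = 6c 7a 7a 5e 36 36 36.
Inner input = 6c 7a 7a 5e 36 36 36 ∥ 7a ca.
Inner hash: even-index sum = 540 mod 256 = 28; odd-index sum = 392 mod 256 = 136 → 1c 88.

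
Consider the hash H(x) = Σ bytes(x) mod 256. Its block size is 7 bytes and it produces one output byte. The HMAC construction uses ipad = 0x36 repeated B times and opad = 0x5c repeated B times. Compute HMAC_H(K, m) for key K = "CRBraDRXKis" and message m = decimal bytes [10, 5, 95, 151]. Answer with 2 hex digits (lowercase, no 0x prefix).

dd

Key "CRBraDRXKis" = 43 52 42 72 61 44 52 58 4b 69 73 is 11 bytes > B = 7, so hash it first: H(key) = bf, then zero-pad to 7 bytes: K' = bf 00 00 00 00 00 00.
K' ⊕ ipad = 89 36 36 36 36 36 36.  K' ⊕ opad = e3 5c 5c 5c 5c 5c 5c.
Inner input = (K'⊕ipad) ∥ m = 89 36 36 36 36 36 36 ∥ 0a 05 5f 97.
Inner hash: sum = 137+54+54+54+54+54+54+10+5+95+151 = 722; mod 256 = 210 → d2.
Outer input = (K'⊕opad) ∥ inner = e3 5c 5c 5c 5c 5c 5c ∥ d2.
Outer hash (tag): sum = 227+92+92+92+92+92+92+210 = 989; mod 256 = 221 → dd.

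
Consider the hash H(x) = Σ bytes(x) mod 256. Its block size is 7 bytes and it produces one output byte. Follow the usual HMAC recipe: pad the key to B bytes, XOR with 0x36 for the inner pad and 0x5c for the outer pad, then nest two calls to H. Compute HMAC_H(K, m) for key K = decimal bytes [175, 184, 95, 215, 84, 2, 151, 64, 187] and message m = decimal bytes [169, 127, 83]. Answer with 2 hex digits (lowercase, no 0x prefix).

73

Key decimal bytes [175, 184, 95, 215, 84, 2, 151, 64, 187] = af b8 5f d7 54 02 97 40 bb is 9 bytes > B = 7, so hash it first: H(key) = 85, then zero-pad to 7 bytes: K' = 85 00 00 00 00 00 00.
K' ⊕ ipad = b3 36 36 36 36 36 36.  K' ⊕ opad = d9 5c 5c 5c 5c 5c 5c.
Inner input = (K'⊕ipad) ∥ m = b3 36 36 36 36 36 36 ∥ a9 7f 53.
Inner hash: sum = 179+54+54+54+54+54+54+169+127+83 = 882; mod 256 = 114 → 72.
Outer input = (K'⊕opad) ∥ inner = d9 5c 5c 5c 5c 5c 5c ∥ 72.
Outer hash (tag): sum = 217+92+92+92+92+92+92+114 = 883; mod 256 = 115 → 73.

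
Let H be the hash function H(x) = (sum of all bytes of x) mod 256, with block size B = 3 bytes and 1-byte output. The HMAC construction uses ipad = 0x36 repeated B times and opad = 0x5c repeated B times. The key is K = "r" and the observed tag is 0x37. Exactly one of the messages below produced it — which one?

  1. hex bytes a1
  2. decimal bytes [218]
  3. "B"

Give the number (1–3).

Key "r" = 72 is 1 byte ≤ B = 3; zero-pad to 3 bytes: K' = 72 00 00.
K' ⊕ ipad = 44 36 36; K' ⊕ opad = 2e 5c 5c.
m1: inner = H(44 36 36 a1) = 51; tag = H(2e 5c 5c 51) = 37 ← matches
m2: inner = H(44 36 36 da) = 8a; tag = H(2e 5c 5c 8a) = 70
m3: inner = H(44 36 36 42) = f2; tag = H(2e 5c 5c f2) = d8

1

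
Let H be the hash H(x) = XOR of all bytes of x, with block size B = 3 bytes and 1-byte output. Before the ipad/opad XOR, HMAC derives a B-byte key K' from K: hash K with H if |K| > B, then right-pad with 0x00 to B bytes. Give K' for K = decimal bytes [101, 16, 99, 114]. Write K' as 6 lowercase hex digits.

|K| = 4 > B = 3, so first hash the key.
H(K): XOR 65⊕10⊕63⊕72 = 64.
Zero-pad H(K) = 64 to 3 bytes: K' = 64 00 00.

640000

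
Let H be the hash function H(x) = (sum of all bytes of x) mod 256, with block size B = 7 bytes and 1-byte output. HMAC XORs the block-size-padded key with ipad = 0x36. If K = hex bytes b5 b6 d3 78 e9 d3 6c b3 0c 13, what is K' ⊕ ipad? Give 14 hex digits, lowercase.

86363636363636

Key hex bytes b5 b6 d3 78 e9 d3 6c b3 0c 13 is 10 bytes > B = 7, so hash it first: H(key) = b0, then zero-pad to 7 bytes: K' = b0 00 00 00 00 00 00.
XOR each byte with 0x36: b0⊕36=86, 00⊕36=36, 00⊕36=36, 00⊕36=36, 00⊕36=36, 00⊕36=36, 00⊕36=36.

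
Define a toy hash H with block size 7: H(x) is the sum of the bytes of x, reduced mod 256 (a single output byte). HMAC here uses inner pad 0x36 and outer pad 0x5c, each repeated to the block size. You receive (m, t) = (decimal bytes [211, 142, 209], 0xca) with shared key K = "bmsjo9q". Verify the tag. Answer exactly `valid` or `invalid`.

Key "bmsjo9q" = 62 6d 73 6a 6f 39 71 is exactly B = 7 bytes: K' = 62 6d 73 6a 6f 39 71.
K' ⊕ ipad = 54 5b 45 5c 59 0f 47; K' ⊕ opad = 3e 31 2f 36 33 65 2d.
Inner hash: sum = 84+91+69+92+89+15+71+211+142+209 = 1073; mod 256 = 49 → 31.
Outer hash (recomputed tag): sum = 62+49+47+54+51+101+45+49 = 458; mod 256 = 202 → ca.
Recomputed tag = ca; claimed = ca → match.

valid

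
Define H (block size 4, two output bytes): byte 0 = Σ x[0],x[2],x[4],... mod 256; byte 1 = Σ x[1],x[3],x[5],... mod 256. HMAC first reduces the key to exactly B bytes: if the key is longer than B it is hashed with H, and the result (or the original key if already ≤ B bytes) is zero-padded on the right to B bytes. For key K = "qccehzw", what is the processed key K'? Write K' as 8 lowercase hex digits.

|K| = 7 > B = 4, so first hash the key.
H(K): even-index sum = 435 mod 256 = 179; odd-index sum = 322 mod 256 = 66 → b3 42.
Zero-pad H(K) = b3 42 to 4 bytes: K' = b3 42 00 00.

b3420000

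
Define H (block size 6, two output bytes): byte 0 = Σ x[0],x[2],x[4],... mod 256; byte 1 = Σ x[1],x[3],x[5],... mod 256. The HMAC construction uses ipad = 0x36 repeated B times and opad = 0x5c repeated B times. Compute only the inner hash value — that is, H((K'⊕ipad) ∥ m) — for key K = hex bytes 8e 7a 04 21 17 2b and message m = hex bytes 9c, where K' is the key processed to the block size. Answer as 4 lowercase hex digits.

a780

Key hex bytes 8e 7a 04 21 17 2b is exactly B = 6 bytes: K' = 8e 7a 04 21 17 2b.
K' ⊕ ipad = b8 4c 32 17 21 1d.
Inner input = b8 4c 32 17 21 1d ∥ 9c.
Inner hash: even-index sum = 423 mod 256 = 167; odd-index sum = 128 mod 256 = 128 → a7 80.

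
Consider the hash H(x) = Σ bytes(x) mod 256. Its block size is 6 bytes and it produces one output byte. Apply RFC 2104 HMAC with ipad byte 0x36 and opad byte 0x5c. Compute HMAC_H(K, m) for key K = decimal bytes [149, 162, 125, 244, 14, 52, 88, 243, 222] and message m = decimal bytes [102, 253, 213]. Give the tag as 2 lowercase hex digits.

86

Key decimal bytes [149, 162, 125, 244, 14, 52, 88, 243, 222] = 95 a2 7d f4 0e 34 58 f3 de is 9 bytes > B = 6, so hash it first: H(key) = 13, then zero-pad to 6 bytes: K' = 13 00 00 00 00 00.
K' ⊕ ipad = 25 36 36 36 36 36.  K' ⊕ opad = 4f 5c 5c 5c 5c 5c.
Inner input = (K'⊕ipad) ∥ m = 25 36 36 36 36 36 ∥ 66 fd d5.
Inner hash: sum = 37+54+54+54+54+54+102+253+213 = 875; mod 256 = 107 → 6b.
Outer input = (K'⊕opad) ∥ inner = 4f 5c 5c 5c 5c 5c ∥ 6b.
Outer hash (tag): sum = 79+92+92+92+92+92+107 = 646; mod 256 = 134 → 86.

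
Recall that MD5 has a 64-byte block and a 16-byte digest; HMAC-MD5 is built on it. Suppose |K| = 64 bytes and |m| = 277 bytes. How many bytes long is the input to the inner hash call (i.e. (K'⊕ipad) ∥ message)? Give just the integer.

341

Key is 64 ≤ 64 bytes, zero-padded: |K'| = 64.
Inner input = (K'⊕ipad) ∥ m → 64 + 277 = 341 bytes.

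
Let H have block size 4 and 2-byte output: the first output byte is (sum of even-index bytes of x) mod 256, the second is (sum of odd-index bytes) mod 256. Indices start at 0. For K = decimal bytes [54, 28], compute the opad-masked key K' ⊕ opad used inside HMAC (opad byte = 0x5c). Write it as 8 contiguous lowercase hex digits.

Key decimal bytes [54, 28] = 36 1c is 2 bytes ≤ B = 4; zero-pad to 4 bytes: K' = 36 1c 00 00.
XOR each byte with 0x5c: 36⊕5c=6a, 1c⊕5c=40, 00⊕5c=5c, 00⊕5c=5c.

6a405c5c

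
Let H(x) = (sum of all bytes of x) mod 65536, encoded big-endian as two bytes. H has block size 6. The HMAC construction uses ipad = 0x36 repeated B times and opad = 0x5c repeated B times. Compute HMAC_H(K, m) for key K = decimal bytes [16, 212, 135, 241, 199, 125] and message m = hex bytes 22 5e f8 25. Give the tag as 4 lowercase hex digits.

Key decimal bytes [16, 212, 135, 241, 199, 125] = 10 d4 87 f1 c7 7d is exactly B = 6 bytes: K' = 10 d4 87 f1 c7 7d.
K' ⊕ ipad = 26 e2 b1 c7 f1 4b.  K' ⊕ opad = 4c 88 db ad 9b 21.
Inner input = (K'⊕ipad) ∥ m = 26 e2 b1 c7 f1 4b ∥ 22 5e f8 25.
Inner hash: sum = 38+226+177+199+241+75+34+94+248+37 = 1369 → 05 59.
Outer input = (K'⊕opad) ∥ inner = 4c 88 db ad 9b 21 ∥ 05 59.
Outer hash (tag): sum = 76+136+219+173+155+33+5+89 = 886 → 03 76.

0376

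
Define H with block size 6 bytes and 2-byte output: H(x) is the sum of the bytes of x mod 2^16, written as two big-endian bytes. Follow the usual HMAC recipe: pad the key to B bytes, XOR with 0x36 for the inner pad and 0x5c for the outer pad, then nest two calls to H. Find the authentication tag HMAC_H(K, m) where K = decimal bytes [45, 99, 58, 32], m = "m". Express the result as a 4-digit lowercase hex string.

Key decimal bytes [45, 99, 58, 32] = 2d 63 3a 20 is 4 bytes ≤ B = 6; zero-pad to 6 bytes: K' = 2d 63 3a 20 00 00.
K' ⊕ ipad = 1b 55 0c 16 36 36.  K' ⊕ opad = 71 3f 66 7c 5c 5c.
Inner input = (K'⊕ipad) ∥ m = 1b 55 0c 16 36 36 ∥ 6d.
Inner hash: sum = 27+85+12+22+54+54+109 = 363 → 01 6b.
Outer input = (K'⊕opad) ∥ inner = 71 3f 66 7c 5c 5c ∥ 01 6b.
Outer hash (tag): sum = 113+63+102+124+92+92+1+107 = 694 → 02 b6.

02b6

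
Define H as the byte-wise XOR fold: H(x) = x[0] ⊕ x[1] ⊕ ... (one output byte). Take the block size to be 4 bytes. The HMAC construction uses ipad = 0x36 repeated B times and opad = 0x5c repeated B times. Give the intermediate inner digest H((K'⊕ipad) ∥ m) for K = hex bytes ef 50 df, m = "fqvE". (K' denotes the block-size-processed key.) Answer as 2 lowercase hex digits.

44

Key hex bytes ef 50 df is 3 bytes ≤ B = 4; zero-pad to 4 bytes: K' = ef 50 df 00.
K' ⊕ ipad = d9 66 e9 36.
Inner input = d9 66 e9 36 ∥ 66 71 76 45.
Inner hash: XOR d9⊕66⊕e9⊕36⊕66⊕71⊕76⊕45 = 44.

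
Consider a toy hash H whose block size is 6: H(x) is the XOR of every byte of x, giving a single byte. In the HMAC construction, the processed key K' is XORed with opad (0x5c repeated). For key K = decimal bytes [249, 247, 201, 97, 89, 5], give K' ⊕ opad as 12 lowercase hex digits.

a5ab953d0559

Key decimal bytes [249, 247, 201, 97, 89, 5] = f9 f7 c9 61 59 05 is exactly B = 6 bytes: K' = f9 f7 c9 61 59 05.
XOR each byte with 0x5c: f9⊕5c=a5, f7⊕5c=ab, c9⊕5c=95, 61⊕5c=3d, 59⊕5c=05, 05⊕5c=59.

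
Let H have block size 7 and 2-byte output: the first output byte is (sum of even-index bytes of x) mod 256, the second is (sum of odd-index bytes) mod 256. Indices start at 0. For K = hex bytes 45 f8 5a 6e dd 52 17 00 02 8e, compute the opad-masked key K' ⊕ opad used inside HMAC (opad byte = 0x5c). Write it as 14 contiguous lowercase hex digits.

c91a5c5c5c5c5c

Key hex bytes 45 f8 5a 6e dd 52 17 00 02 8e is 10 bytes > B = 7, so hash it first: H(key) = 95 46, then zero-pad to 7 bytes: K' = 95 46 00 00 00 00 00.
XOR each byte with 0x5c: 95⊕5c=c9, 46⊕5c=1a, 00⊕5c=5c, 00⊕5c=5c, 00⊕5c=5c, 00⊕5c=5c, 00⊕5c=5c.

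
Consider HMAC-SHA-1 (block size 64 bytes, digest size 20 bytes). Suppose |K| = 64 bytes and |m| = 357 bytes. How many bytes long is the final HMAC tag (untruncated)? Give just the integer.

The tag is one SHA-1 digest: 20 bytes.

20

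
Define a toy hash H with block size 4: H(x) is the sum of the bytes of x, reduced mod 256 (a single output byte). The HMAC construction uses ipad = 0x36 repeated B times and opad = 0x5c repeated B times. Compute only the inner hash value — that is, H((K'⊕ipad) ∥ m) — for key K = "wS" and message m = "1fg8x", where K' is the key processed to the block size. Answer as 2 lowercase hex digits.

Key "wS" = 77 53 is 2 bytes ≤ B = 4; zero-pad to 4 bytes: K' = 77 53 00 00.
K' ⊕ ipad = 41 65 36 36.
Inner input = 41 65 36 36 ∥ 31 66 67 38 78.
Inner hash: sum = 65+101+54+54+49+102+103+56+120 = 704; mod 256 = 192 → c0.

c0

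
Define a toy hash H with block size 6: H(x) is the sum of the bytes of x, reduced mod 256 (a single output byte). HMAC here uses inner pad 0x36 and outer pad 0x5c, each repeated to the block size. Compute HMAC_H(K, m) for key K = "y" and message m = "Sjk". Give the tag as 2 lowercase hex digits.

76

Key "y" = 79 is 1 byte ≤ B = 6; zero-pad to 6 bytes: K' = 79 00 00 00 00 00.
K' ⊕ ipad = 4f 36 36 36 36 36.  K' ⊕ opad = 25 5c 5c 5c 5c 5c.
Inner input = (K'⊕ipad) ∥ m = 4f 36 36 36 36 36 ∥ 53 6a 6b.
Inner hash: sum = 79+54+54+54+54+54+83+106+107 = 645; mod 256 = 133 → 85.
Outer input = (K'⊕opad) ∥ inner = 25 5c 5c 5c 5c 5c ∥ 85.
Outer hash (tag): sum = 37+92+92+92+92+92+133 = 630; mod 256 = 118 → 76.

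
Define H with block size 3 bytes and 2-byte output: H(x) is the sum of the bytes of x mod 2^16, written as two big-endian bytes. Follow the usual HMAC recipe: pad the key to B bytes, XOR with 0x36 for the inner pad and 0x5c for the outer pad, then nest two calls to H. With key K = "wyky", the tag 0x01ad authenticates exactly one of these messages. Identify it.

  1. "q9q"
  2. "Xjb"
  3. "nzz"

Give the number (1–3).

Key "wyky" = 77 79 6b 79 is 4 bytes > B = 3, so hash it first: H(key) = 01 d4, then zero-pad to 3 bytes: K' = 01 d4 00.
K' ⊕ ipad = 37 e2 36; K' ⊕ opad = 5d 88 5c.
m1: inner = H(37 e2 36 71 39 71) = 02 6a; tag = H(5d 88 5c 02 6a) = 01ad ← matches
m2: inner = H(37 e2 36 58 6a 62) = 02 73; tag = H(5d 88 5c 02 73) = 01b6
m3: inner = H(37 e2 36 6e 7a 7a) = 02 b1; tag = H(5d 88 5c 02 b1) = 01f4

1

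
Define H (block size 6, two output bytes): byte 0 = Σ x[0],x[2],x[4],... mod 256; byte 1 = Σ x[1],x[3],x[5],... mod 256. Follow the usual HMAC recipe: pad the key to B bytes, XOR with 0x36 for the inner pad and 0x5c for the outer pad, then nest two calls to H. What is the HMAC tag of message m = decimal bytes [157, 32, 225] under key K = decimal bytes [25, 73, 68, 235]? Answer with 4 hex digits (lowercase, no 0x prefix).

0eda

Key decimal bytes [25, 73, 68, 235] = 19 49 44 eb is 4 bytes ≤ B = 6; zero-pad to 6 bytes: K' = 19 49 44 eb 00 00.
K' ⊕ ipad = 2f 7f 72 dd 36 36.  K' ⊕ opad = 45 15 18 b7 5c 5c.
Inner input = (K'⊕ipad) ∥ m = 2f 7f 72 dd 36 36 ∥ 9d 20 e1.
Inner hash: even-index sum = 597 mod 256 = 85; odd-index sum = 434 mod 256 = 178 → 55 b2.
Outer input = (K'⊕opad) ∥ inner = 45 15 18 b7 5c 5c ∥ 55 b2.
Outer hash (tag): even-index sum = 270 mod 256 = 14; odd-index sum = 474 mod 256 = 218 → 0e da.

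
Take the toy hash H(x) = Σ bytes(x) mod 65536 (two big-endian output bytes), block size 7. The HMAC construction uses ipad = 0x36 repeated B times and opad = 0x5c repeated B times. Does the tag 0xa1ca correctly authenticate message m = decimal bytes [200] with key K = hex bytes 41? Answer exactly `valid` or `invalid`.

invalid

Key hex bytes 41 is 1 byte ≤ B = 7; zero-pad to 7 bytes: K' = 41 00 00 00 00 00 00.
K' ⊕ ipad = 77 36 36 36 36 36 36; K' ⊕ opad = 1d 5c 5c 5c 5c 5c 5c.
Inner hash: sum = 119+54+54+54+54+54+54+200 = 643 → 02 83.
Outer hash (recomputed tag): sum = 29+92+92+92+92+92+92+2+131 = 714 → 02 ca.
Recomputed tag = 02ca; claimed = a1ca → mismatch.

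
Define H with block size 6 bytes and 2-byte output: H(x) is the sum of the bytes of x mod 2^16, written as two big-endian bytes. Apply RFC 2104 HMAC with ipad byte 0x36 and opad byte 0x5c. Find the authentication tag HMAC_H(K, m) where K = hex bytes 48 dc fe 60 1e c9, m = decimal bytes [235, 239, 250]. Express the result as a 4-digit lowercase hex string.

Key hex bytes 48 dc fe 60 1e c9 is exactly B = 6 bytes: K' = 48 dc fe 60 1e c9.
K' ⊕ ipad = 7e ea c8 56 28 ff.  K' ⊕ opad = 14 80 a2 3c 42 95.
Inner input = (K'⊕ipad) ∥ m = 7e ea c8 56 28 ff ∥ eb ef fa.
Inner hash: sum = 126+234+200+86+40+255+235+239+250 = 1665 → 06 81.
Outer input = (K'⊕opad) ∥ inner = 14 80 a2 3c 42 95 ∥ 06 81.
Outer hash (tag): sum = 20+128+162+60+66+149+6+129 = 720 → 02 d0.

02d0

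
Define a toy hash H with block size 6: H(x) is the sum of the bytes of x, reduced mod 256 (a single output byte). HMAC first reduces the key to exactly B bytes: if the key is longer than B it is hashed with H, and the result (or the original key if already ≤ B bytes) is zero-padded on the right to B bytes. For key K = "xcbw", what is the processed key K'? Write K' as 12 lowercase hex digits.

Key "xcbw" = 78 63 62 77 is 4 bytes ≤ B = 6; zero-pad to 6 bytes: K' = 78 63 62 77 00 00.

786362770000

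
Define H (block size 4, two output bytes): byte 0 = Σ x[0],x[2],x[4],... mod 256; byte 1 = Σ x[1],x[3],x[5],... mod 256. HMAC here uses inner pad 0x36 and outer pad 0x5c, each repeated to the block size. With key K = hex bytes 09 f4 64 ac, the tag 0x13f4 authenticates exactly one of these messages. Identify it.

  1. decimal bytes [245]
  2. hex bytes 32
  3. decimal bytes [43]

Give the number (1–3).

1

Key hex bytes 09 f4 64 ac is exactly B = 4 bytes: K' = 09 f4 64 ac.
K' ⊕ ipad = 3f c2 52 9a; K' ⊕ opad = 55 a8 38 f0.
m1: inner = H(3f c2 52 9a f5) = 86 5c; tag = H(55 a8 38 f0 86 5c) = 13f4 ← matches
m2: inner = H(3f c2 52 9a 32) = c3 5c; tag = H(55 a8 38 f0 c3 5c) = 50f4
m3: inner = H(3f c2 52 9a 2b) = bc 5c; tag = H(55 a8 38 f0 bc 5c) = 49f4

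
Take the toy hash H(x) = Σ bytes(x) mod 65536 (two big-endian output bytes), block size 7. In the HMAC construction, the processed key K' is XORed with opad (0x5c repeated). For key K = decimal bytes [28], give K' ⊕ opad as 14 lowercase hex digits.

405c5c5c5c5c5c

Key decimal bytes [28] = 1c is 1 byte ≤ B = 7; zero-pad to 7 bytes: K' = 1c 00 00 00 00 00 00.
XOR each byte with 0x5c: 1c⊕5c=40, 00⊕5c=5c, 00⊕5c=5c, 00⊕5c=5c, 00⊕5c=5c, 00⊕5c=5c, 00⊕5c=5c.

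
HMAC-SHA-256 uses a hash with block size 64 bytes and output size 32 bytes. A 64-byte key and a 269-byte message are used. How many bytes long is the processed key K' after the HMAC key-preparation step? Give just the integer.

64

Key is 64 ≤ 64 bytes, zero-padded: |K'| = 64.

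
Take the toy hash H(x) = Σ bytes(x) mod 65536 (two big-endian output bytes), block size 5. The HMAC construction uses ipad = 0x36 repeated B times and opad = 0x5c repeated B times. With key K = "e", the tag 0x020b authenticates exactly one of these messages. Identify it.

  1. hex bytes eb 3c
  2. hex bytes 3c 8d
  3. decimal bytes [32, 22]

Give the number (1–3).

Key "e" = 65 is 1 byte ≤ B = 5; zero-pad to 5 bytes: K' = 65 00 00 00 00.
K' ⊕ ipad = 53 36 36 36 36; K' ⊕ opad = 39 5c 5c 5c 5c.
m1: inner = H(53 36 36 36 36 eb 3c) = 02 52; tag = H(39 5c 5c 5c 5c 02 52) = 01fd
m2: inner = H(53 36 36 36 36 3c 8d) = 01 f4; tag = H(39 5c 5c 5c 5c 01 f4) = 029e
m3: inner = H(53 36 36 36 36 20 16) = 01 61; tag = H(39 5c 5c 5c 5c 01 61) = 020b ← matches

3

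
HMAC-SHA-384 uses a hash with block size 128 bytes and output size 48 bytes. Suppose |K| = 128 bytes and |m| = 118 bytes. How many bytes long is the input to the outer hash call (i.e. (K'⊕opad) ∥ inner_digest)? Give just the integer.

Key is 128 ≤ 128 bytes, zero-padded: |K'| = 128.
Outer input = (K'⊕opad) ∥ H(inner) → 128 + 48 = 176 bytes.

176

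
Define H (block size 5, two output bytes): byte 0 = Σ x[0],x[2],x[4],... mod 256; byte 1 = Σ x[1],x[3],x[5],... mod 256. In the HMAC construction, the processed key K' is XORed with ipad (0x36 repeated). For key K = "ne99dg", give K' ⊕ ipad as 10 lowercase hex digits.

Key "ne99dg" = 6e 65 39 39 64 67 is 6 bytes > B = 5, so hash it first: H(key) = 0b 05, then zero-pad to 5 bytes: K' = 0b 05 00 00 00.
XOR each byte with 0x36: 0b⊕36=3d, 05⊕36=33, 00⊕36=36, 00⊕36=36, 00⊕36=36.

3d33363636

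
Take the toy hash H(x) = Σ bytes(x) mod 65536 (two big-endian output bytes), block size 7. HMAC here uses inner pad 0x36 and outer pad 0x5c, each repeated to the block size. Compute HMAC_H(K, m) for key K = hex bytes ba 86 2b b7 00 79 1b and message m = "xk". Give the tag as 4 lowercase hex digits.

045c

Key hex bytes ba 86 2b b7 00 79 1b is exactly B = 7 bytes: K' = ba 86 2b b7 00 79 1b.
K' ⊕ ipad = 8c b0 1d 81 36 4f 2d.  K' ⊕ opad = e6 da 77 eb 5c 25 47.
Inner input = (K'⊕ipad) ∥ m = 8c b0 1d 81 36 4f 2d ∥ 78 6b.
Inner hash: sum = 140+176+29+129+54+79+45+120+107 = 879 → 03 6f.
Outer input = (K'⊕opad) ∥ inner = e6 da 77 eb 5c 25 47 ∥ 03 6f.
Outer hash (tag): sum = 230+218+119+235+92+37+71+3+111 = 1116 → 04 5c.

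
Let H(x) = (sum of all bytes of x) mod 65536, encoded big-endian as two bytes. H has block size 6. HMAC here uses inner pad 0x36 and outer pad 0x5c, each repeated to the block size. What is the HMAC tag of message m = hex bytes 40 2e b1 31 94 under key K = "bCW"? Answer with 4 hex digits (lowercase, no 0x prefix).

022f

Key "bCW" = 62 43 57 is 3 bytes ≤ B = 6; zero-pad to 6 bytes: K' = 62 43 57 00 00 00.
K' ⊕ ipad = 54 75 61 36 36 36.  K' ⊕ opad = 3e 1f 0b 5c 5c 5c.
Inner input = (K'⊕ipad) ∥ m = 54 75 61 36 36 36 ∥ 40 2e b1 31 94.
Inner hash: sum = 84+117+97+54+54+54+64+46+177+49+148 = 944 → 03 b0.
Outer input = (K'⊕opad) ∥ inner = 3e 1f 0b 5c 5c 5c ∥ 03 b0.
Outer hash (tag): sum = 62+31+11+92+92+92+3+176 = 559 → 02 2f.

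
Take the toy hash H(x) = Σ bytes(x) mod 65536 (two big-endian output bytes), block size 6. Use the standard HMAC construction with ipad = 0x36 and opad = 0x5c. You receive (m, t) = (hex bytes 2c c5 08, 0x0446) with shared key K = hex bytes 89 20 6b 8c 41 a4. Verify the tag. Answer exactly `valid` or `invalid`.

invalid

Key hex bytes 89 20 6b 8c 41 a4 is exactly B = 6 bytes: K' = 89 20 6b 8c 41 a4.
K' ⊕ ipad = bf 16 5d ba 77 92; K' ⊕ opad = d5 7c 37 d0 1d f8.
Inner hash: sum = 191+22+93+186+119+146+44+197+8 = 1006 → 03 ee.
Outer hash (recomputed tag): sum = 213+124+55+208+29+248+3+238 = 1118 → 04 5e.
Recomputed tag = 045e; claimed = 0446 → mismatch.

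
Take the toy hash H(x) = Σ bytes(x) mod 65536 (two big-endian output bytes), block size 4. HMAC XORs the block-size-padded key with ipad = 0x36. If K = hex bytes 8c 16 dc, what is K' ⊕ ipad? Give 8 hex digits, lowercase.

Key hex bytes 8c 16 dc is 3 bytes ≤ B = 4; zero-pad to 4 bytes: K' = 8c 16 dc 00.
XOR each byte with 0x36: 8c⊕36=ba, 16⊕36=20, dc⊕36=ea, 00⊕36=36.

ba20ea36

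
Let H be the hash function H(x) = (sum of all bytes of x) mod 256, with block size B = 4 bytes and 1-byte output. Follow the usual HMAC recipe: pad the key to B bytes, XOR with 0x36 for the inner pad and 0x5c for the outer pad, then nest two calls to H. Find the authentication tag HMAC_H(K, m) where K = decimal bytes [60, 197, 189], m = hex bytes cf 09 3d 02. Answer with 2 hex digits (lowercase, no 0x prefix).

0b

Key decimal bytes [60, 197, 189] = 3c c5 bd is 3 bytes ≤ B = 4; zero-pad to 4 bytes: K' = 3c c5 bd 00.
K' ⊕ ipad = 0a f3 8b 36.  K' ⊕ opad = 60 99 e1 5c.
Inner input = (K'⊕ipad) ∥ m = 0a f3 8b 36 ∥ cf 09 3d 02.
Inner hash: sum = 10+243+139+54+207+9+61+2 = 725; mod 256 = 213 → d5.
Outer input = (K'⊕opad) ∥ inner = 60 99 e1 5c ∥ d5.
Outer hash (tag): sum = 96+153+225+92+213 = 779; mod 256 = 11 → 0b.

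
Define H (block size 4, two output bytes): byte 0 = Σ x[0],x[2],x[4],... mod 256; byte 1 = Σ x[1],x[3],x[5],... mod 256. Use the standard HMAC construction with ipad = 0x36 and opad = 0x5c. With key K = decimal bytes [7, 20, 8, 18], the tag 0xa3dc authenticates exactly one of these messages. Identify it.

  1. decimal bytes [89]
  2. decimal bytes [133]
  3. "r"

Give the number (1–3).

Key decimal bytes [7, 20, 8, 18] = 07 14 08 12 is exactly B = 4 bytes: K' = 07 14 08 12.
K' ⊕ ipad = 31 22 3e 24; K' ⊕ opad = 5b 48 54 4e.
m1: inner = H(31 22 3e 24 59) = c8 46; tag = H(5b 48 54 4e c8 46) = 77dc
m2: inner = H(31 22 3e 24 85) = f4 46; tag = H(5b 48 54 4e f4 46) = a3dc ← matches
m3: inner = H(31 22 3e 24 72) = e1 46; tag = H(5b 48 54 4e e1 46) = 90dc

2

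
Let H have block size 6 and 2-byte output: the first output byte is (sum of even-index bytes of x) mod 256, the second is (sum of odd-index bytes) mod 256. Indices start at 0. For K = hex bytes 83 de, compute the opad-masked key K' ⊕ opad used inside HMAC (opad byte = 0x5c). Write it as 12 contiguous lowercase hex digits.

Key hex bytes 83 de is 2 bytes ≤ B = 6; zero-pad to 6 bytes: K' = 83 de 00 00 00 00.
XOR each byte with 0x5c: 83⊕5c=df, de⊕5c=82, 00⊕5c=5c, 00⊕5c=5c, 00⊕5c=5c, 00⊕5c=5c.

df825c5c5c5c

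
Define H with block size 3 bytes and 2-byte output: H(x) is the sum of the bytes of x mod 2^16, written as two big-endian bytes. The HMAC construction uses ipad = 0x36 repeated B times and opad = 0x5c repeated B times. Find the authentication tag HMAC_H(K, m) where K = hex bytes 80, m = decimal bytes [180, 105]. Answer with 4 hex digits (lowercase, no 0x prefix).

Key hex bytes 80 is 1 byte ≤ B = 3; zero-pad to 3 bytes: K' = 80 00 00.
K' ⊕ ipad = b6 36 36.  K' ⊕ opad = dc 5c 5c.
Inner input = (K'⊕ipad) ∥ m = b6 36 36 ∥ b4 69.
Inner hash: sum = 182+54+54+180+105 = 575 → 02 3f.
Outer input = (K'⊕opad) ∥ inner = dc 5c 5c ∥ 02 3f.
Outer hash (tag): sum = 220+92+92+2+63 = 469 → 01 d5.

01d5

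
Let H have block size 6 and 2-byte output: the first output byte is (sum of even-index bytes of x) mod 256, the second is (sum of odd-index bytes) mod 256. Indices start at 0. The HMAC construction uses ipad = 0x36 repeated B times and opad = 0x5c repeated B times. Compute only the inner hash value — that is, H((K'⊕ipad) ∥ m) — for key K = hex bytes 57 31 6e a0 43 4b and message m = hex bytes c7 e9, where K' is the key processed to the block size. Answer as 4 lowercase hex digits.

f503

Key hex bytes 57 31 6e a0 43 4b is exactly B = 6 bytes: K' = 57 31 6e a0 43 4b.
K' ⊕ ipad = 61 07 58 96 75 7d.
Inner input = 61 07 58 96 75 7d ∥ c7 e9.
Inner hash: even-index sum = 501 mod 256 = 245; odd-index sum = 515 mod 256 = 3 → f5 03.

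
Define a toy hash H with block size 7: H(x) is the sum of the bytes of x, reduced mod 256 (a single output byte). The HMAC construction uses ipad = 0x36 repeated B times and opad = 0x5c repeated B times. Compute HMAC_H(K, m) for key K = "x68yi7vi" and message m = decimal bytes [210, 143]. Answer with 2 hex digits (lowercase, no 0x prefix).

37

Key "x68yi7vi" = 78 36 38 79 69 37 76 69 is 8 bytes > B = 7, so hash it first: H(key) = de, then zero-pad to 7 bytes: K' = de 00 00 00 00 00 00.
K' ⊕ ipad = e8 36 36 36 36 36 36.  K' ⊕ opad = 82 5c 5c 5c 5c 5c 5c.
Inner input = (K'⊕ipad) ∥ m = e8 36 36 36 36 36 36 ∥ d2 8f.
Inner hash: sum = 232+54+54+54+54+54+54+210+143 = 909; mod 256 = 141 → 8d.
Outer input = (K'⊕opad) ∥ inner = 82 5c 5c 5c 5c 5c 5c ∥ 8d.
Outer hash (tag): sum = 130+92+92+92+92+92+92+141 = 823; mod 256 = 55 → 37.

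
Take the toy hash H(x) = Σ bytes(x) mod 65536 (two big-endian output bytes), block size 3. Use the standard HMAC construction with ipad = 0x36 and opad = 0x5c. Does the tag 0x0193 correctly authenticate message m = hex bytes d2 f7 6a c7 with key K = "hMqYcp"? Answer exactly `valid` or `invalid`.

Key "hMqYcp" = 68 4d 71 59 63 70 is 6 bytes > B = 3, so hash it first: H(key) = 02 52, then zero-pad to 3 bytes: K' = 02 52 00.
K' ⊕ ipad = 34 64 36; K' ⊕ opad = 5e 0e 5c.
Inner hash: sum = 52+100+54+210+247+106+199 = 968 → 03 c8.
Outer hash (recomputed tag): sum = 94+14+92+3+200 = 403 → 01 93.
Recomputed tag = 0193; claimed = 0193 → match.

valid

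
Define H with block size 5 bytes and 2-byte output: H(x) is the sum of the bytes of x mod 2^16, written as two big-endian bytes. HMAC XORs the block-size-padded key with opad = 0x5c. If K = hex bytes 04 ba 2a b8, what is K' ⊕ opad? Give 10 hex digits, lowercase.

58e676e45c

Key hex bytes 04 ba 2a b8 is 4 bytes ≤ B = 5; zero-pad to 5 bytes: K' = 04 ba 2a b8 00.
XOR each byte with 0x5c: 04⊕5c=58, ba⊕5c=e6, 2a⊕5c=76, b8⊕5c=e4, 00⊕5c=5c.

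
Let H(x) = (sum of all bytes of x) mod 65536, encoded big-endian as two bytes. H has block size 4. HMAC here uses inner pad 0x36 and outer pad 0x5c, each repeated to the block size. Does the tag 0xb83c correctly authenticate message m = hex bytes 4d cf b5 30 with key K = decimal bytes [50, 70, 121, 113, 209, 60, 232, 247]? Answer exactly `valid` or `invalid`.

invalid

Key decimal bytes [50, 70, 121, 113, 209, 60, 232, 247] = 32 46 79 71 d1 3c e8 f7 is 8 bytes > B = 4, so hash it first: H(key) = 04 4e, then zero-pad to 4 bytes: K' = 04 4e 00 00.
K' ⊕ ipad = 32 78 36 36; K' ⊕ opad = 58 12 5c 5c.
Inner hash: sum = 50+120+54+54+77+207+181+48 = 791 → 03 17.
Outer hash (recomputed tag): sum = 88+18+92+92+3+23 = 316 → 01 3c.
Recomputed tag = 013c; claimed = b83c → mismatch.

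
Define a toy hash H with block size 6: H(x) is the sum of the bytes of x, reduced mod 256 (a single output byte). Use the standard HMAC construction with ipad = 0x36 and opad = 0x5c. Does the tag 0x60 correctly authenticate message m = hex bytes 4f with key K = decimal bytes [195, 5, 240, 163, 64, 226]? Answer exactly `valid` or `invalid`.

Key decimal bytes [195, 5, 240, 163, 64, 226] = c3 05 f0 a3 40 e2 is exactly B = 6 bytes: K' = c3 05 f0 a3 40 e2.
K' ⊕ ipad = f5 33 c6 95 76 d4; K' ⊕ opad = 9f 59 ac ff 1c be.
Inner hash: sum = 245+51+198+149+118+212+79 = 1052; mod 256 = 28 → 1c.
Outer hash (recomputed tag): sum = 159+89+172+255+28+190+28 = 921; mod 256 = 153 → 99.
Recomputed tag = 99; claimed = 60 → mismatch.

invalid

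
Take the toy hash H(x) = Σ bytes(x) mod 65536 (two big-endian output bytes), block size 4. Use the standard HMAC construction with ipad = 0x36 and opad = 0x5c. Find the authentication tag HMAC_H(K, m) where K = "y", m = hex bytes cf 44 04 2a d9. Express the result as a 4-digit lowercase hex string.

Key "y" = 79 is 1 byte ≤ B = 4; zero-pad to 4 bytes: K' = 79 00 00 00.
K' ⊕ ipad = 4f 36 36 36.  K' ⊕ opad = 25 5c 5c 5c.
Inner input = (K'⊕ipad) ∥ m = 4f 36 36 36 ∥ cf 44 04 2a d9.
Inner hash: sum = 79+54+54+54+207+68+4+42+217 = 779 → 03 0b.
Outer input = (K'⊕opad) ∥ inner = 25 5c 5c 5c ∥ 03 0b.
Outer hash (tag): sum = 37+92+92+92+3+11 = 327 → 01 47.

0147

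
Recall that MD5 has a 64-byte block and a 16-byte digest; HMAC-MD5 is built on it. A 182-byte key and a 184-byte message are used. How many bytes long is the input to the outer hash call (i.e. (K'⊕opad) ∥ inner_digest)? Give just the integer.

Key is 182 > 64 bytes, so it is hashed to 16 bytes then zero-padded to 64: |K'| = 64.
Outer input = (K'⊕opad) ∥ H(inner) → 64 + 16 = 80 bytes.

80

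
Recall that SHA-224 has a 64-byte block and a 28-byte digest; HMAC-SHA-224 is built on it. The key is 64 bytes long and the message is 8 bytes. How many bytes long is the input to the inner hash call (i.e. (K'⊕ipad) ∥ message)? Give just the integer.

72

Key is 64 ≤ 64 bytes, zero-padded: |K'| = 64.
Inner input = (K'⊕ipad) ∥ m → 64 + 8 = 72 bytes.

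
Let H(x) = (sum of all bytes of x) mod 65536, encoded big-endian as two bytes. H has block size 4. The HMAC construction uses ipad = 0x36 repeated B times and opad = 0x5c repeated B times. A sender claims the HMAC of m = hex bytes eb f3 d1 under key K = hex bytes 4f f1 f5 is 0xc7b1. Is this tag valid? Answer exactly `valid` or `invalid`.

invalid

Key hex bytes 4f f1 f5 is 3 bytes ≤ B = 4; zero-pad to 4 bytes: K' = 4f f1 f5 00.
K' ⊕ ipad = 79 c7 c3 36; K' ⊕ opad = 13 ad a9 5c.
Inner hash: sum = 121+199+195+54+235+243+209 = 1256 → 04 e8.
Outer hash (recomputed tag): sum = 19+173+169+92+4+232 = 689 → 02 b1.
Recomputed tag = 02b1; claimed = c7b1 → mismatch.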